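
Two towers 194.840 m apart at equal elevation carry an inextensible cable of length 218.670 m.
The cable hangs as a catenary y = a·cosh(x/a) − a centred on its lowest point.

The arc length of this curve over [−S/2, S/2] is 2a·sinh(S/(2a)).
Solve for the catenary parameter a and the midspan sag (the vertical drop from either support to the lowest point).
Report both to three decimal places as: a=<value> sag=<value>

seed: a₀ = √(S³/(24(L−S))) = √(194.840³/(24·23.830)) = 113.723322
iter 1: u=0.856640  f(a)=+8.898e-01  f'(a)=-4.507e-01  a ← 113.723322 − (+8.898e-01/-4.507e-01) = 115.697758
iter 2: u=0.842022  f(a)=+2.370e-02  f'(a)=-4.269e-01  a ← 115.697758 − (+2.370e-02/-4.269e-01) = 115.753273
iter 3: u=0.841618  f(a)=+1.784e-05  f'(a)=-4.263e-01  a ← 115.753273 − (+1.784e-05/-4.263e-01) = 115.753315
iter 4: u=0.841617  f(a)=+1.012e-11  f'(a)=-4.263e-01  a ← 115.753315 − (+1.012e-11/-4.263e-01) = 115.753315
converged: |Δa| < 1e-12 after 4 iterations
sag = a·(cosh(S/(2a)) − 1) = 115.753315·(cosh(0.841617) − 1) = 43.472852
T_max/T_min = cosh(S/(2a)) = 1.375565

a=115.753 sag=43.473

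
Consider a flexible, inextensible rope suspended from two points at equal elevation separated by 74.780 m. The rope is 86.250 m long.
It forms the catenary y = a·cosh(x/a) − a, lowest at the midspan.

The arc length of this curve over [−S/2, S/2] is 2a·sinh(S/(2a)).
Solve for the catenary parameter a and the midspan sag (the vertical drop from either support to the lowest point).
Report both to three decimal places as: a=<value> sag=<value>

a=39.842 sag=18.870

seed: a₀ = √(S³/(24(L−S))) = √(74.780³/(24·11.470)) = 38.975425
iter 1: u=0.959322  f(a)=+5.395e-01  f'(a)=-6.446e-01  a ← 38.975425 − (+5.395e-01/-6.446e-01) = 39.812447
iter 2: u=0.939154  f(a)=+1.787e-02  f'(a)=-6.025e-01  a ← 39.812447 − (+1.787e-02/-6.025e-01) = 39.842106
iter 3: u=0.938454  f(a)=+2.109e-05  f'(a)=-6.011e-01  a ← 39.842106 − (+2.109e-05/-6.011e-01) = 39.842141
iter 4: u=0.938454  f(a)=+2.946e-11  f'(a)=-6.011e-01  a ← 39.842141 − (+2.946e-11/-6.011e-01) = 39.842141
iter 5: u=0.938454  f(a)=+0.000e+00  f'(a)=-6.011e-01  a ← 39.842141 − (+0.000e+00/-6.011e-01) = 39.842141
converged: |Δa| < 1e-12 after 5 iterations
sag = a·(cosh(S/(2a)) − 1) = 39.842141·(cosh(0.938454) − 1) = 18.870394
T_max/T_min = cosh(S/(2a)) = 1.473629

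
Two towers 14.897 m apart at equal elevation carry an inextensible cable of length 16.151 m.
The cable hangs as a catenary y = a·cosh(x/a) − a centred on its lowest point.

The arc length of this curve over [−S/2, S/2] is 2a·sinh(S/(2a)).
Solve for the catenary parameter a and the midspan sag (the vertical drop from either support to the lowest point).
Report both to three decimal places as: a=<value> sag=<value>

a=10.611 sag=2.724

seed: a₀ = √(S³/(24(L−S))) = √(14.897³/(24·1.254)) = 10.480786
iter 1: u=0.710681  f(a)=+3.205e-02  f'(a)=-2.516e-01  a ← 10.480786 − (+3.205e-02/-2.516e-01) = 10.608175
iter 2: u=0.702147  f(a)=+5.937e-04  f'(a)=-2.424e-01  a ← 10.608175 − (+5.937e-04/-2.424e-01) = 10.610625
iter 3: u=0.701985  f(a)=+2.123e-07  f'(a)=-2.422e-01  a ← 10.610625 − (+2.123e-07/-2.422e-01) = 10.610626
iter 4: u=0.701985  f(a)=+2.487e-14  f'(a)=-2.422e-01  a ← 10.610626 − (+2.487e-14/-2.422e-01) = 10.610626
converged: |Δa| < 1e-12 after 4 iterations
sag = a·(cosh(S/(2a)) − 1) = 10.610626·(cosh(0.701985) − 1) = 2.723506
T_max/T_min = cosh(S/(2a)) = 1.256677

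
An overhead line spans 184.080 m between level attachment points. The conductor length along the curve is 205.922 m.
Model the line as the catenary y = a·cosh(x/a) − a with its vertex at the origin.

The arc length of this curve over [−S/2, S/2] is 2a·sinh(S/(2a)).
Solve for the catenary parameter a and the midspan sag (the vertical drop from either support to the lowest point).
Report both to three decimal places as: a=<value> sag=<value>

seed: a₀ = √(S³/(24(L−S))) = √(184.080³/(24·21.842)) = 109.083254
iter 1: u=0.843759  f(a)=+7.908e-01  f'(a)=-4.297e-01  a ← 109.083254 − (+7.908e-01/-4.297e-01) = 110.923587
iter 2: u=0.829760  f(a)=+2.046e-02  f'(a)=-4.077e-01  a ← 110.923587 − (+2.046e-02/-4.077e-01) = 110.973759
iter 3: u=0.829385  f(a)=+1.449e-05  f'(a)=-4.072e-01  a ← 110.973759 − (+1.449e-05/-4.072e-01) = 110.973794
iter 4: u=0.829385  f(a)=+7.276e-12  f'(a)=-4.072e-01  a ← 110.973794 − (+7.276e-12/-4.072e-01) = 110.973794
converged: |Δa| < 1e-12 after 4 iterations
sag = a·(cosh(S/(2a)) − 1) = 110.973794·(cosh(0.829385) − 1) = 40.407019
T_max/T_min = cosh(S/(2a)) = 1.364113

a=110.974 sag=40.407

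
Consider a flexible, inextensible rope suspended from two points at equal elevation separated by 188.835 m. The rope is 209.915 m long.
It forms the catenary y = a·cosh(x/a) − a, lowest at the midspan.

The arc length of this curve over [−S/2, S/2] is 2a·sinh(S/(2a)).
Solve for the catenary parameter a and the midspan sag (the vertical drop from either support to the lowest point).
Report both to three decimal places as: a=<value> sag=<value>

seed: a₀ = √(S³/(24(L−S))) = √(188.835³/(24·21.080)) = 115.367323
iter 1: u=0.818408  f(a)=+7.173e-01  f'(a)=-3.905e-01  a ← 115.367323 − (+7.173e-01/-3.905e-01) = 117.204206
iter 2: u=0.805581  f(a)=+1.749e-02  f'(a)=-3.717e-01  a ← 117.204206 − (+1.749e-02/-3.717e-01) = 117.251266
iter 3: u=0.805258  f(a)=+1.098e-05  f'(a)=-3.712e-01  a ← 117.251266 − (+1.098e-05/-3.712e-01) = 117.251295
iter 4: u=0.805258  f(a)=+4.349e-12  f'(a)=-3.712e-01  a ← 117.251295 − (+4.349e-12/-3.712e-01) = 117.251295
converged: |Δa| < 1e-12 after 4 iterations
sag = a·(cosh(S/(2a)) − 1) = 117.251295·(cosh(0.805258) − 1) = 40.114340
T_max/T_min = cosh(S/(2a)) = 1.342123

a=117.251 sag=40.114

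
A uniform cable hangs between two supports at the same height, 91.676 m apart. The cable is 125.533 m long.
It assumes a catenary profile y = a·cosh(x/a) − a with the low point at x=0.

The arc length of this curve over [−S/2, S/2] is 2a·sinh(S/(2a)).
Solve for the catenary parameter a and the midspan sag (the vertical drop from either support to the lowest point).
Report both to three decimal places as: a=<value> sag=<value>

a=32.372 sag=38.251

seed: a₀ = √(S³/(24(L−S))) = √(91.676³/(24·33.857)) = 30.793115
iter 1: u=1.488580  f(a)=+3.955e+00  f'(a)=-2.726e+00  a ← 30.793115 − (+3.955e+00/-2.726e+00) = 32.243812
iter 2: u=1.421606  f(a)=+2.967e-01  f'(a)=-2.331e+00  a ← 32.243812 − (+2.967e-01/-2.331e+00) = 32.371064
iter 3: u=1.416018  f(a)=+1.968e-03  f'(a)=-2.301e+00  a ← 32.371064 − (+1.968e-03/-2.301e+00) = 32.371920
iter 4: u=1.415980  f(a)=+8.793e-08  f'(a)=-2.300e+00  a ← 32.371920 − (+8.793e-08/-2.300e+00) = 32.371920
iter 5: u=1.415980  f(a)=+4.263e-14  f'(a)=-2.300e+00  a ← 32.371920 − (+4.263e-14/-2.300e+00) = 32.371920
converged: |Δa| < 1e-12 after 5 iterations
sag = a·(cosh(S/(2a)) − 1) = 32.371920·(cosh(1.415980) − 1) = 38.250843
T_max/T_min = cosh(S/(2a)) = 2.181606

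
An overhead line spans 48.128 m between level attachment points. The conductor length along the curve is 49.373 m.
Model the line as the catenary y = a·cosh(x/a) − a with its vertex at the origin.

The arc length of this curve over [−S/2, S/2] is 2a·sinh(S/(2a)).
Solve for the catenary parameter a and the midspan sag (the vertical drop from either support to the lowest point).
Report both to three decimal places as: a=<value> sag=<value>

a=61.317 sag=4.783

seed: a₀ = √(S³/(24(L−S))) = √(48.128³/(24·1.245)) = 61.081040
iter 1: u=0.393968  f(a)=+9.698e-03  f'(a)=-4.140e-02  a ← 61.081040 − (+9.698e-03/-4.140e-02) = 61.315274
iter 2: u=0.392463  f(a)=+5.607e-05  f'(a)=-4.092e-02  a ← 61.315274 − (+5.607e-05/-4.092e-02) = 61.316644
iter 3: u=0.392455  f(a)=+1.898e-09  f'(a)=-4.092e-02  a ← 61.316644 − (+1.898e-09/-4.092e-02) = 61.316644
iter 4: u=0.392455  f(a)=-7.105e-15  f'(a)=-4.092e-02  a ← 61.316644 − (-7.105e-15/-4.092e-02) = 61.316644
converged: |Δa| < 1e-12 after 4 iterations
sag = a·(cosh(S/(2a)) − 1) = 61.316644·(cosh(0.392455) − 1) = 4.782933
T_max/T_min = cosh(S/(2a)) = 1.078004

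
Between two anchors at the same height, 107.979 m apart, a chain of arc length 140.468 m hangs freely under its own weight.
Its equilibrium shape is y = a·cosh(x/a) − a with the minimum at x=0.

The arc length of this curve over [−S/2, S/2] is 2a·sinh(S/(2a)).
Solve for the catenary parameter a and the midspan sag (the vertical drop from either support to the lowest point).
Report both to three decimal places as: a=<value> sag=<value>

seed: a₀ = √(S³/(24(L−S))) = √(107.979³/(24·32.489)) = 40.182334
iter 1: u=1.343613  f(a)=+3.062e+00  f'(a)=-1.928e+00  a ← 40.182334 − (+3.062e+00/-1.928e+00) = 41.770055
iter 2: u=1.292541  f(a)=+1.908e-01  f'(a)=-1.695e+00  a ← 41.770055 − (+1.908e-01/-1.695e+00) = 41.882645
iter 3: u=1.289066  f(a)=+8.502e-04  f'(a)=-1.680e+00  a ← 41.882645 − (+8.502e-04/-1.680e+00) = 41.883151
iter 4: u=1.289051  f(a)=+1.704e-08  f'(a)=-1.680e+00  a ← 41.883151 − (+1.704e-08/-1.680e+00) = 41.883151
iter 5: u=1.289051  f(a)=+0.000e+00  f'(a)=-1.680e+00  a ← 41.883151 − (+0.000e+00/-1.680e+00) = 41.883151
converged: |Δa| < 1e-12 after 5 iterations
sag = a·(cosh(S/(2a)) − 1) = 41.883151·(cosh(1.289051) − 1) = 39.891008
T_max/T_min = cosh(S/(2a)) = 1.952436

a=41.883 sag=39.891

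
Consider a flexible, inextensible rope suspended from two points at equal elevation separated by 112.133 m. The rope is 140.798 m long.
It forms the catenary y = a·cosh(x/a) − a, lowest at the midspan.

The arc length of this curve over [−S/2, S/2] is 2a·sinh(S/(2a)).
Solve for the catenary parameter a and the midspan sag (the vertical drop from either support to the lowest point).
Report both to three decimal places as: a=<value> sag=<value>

seed: a₀ = √(S³/(24(L−S))) = √(112.133³/(24·28.665)) = 45.270842
iter 1: u=1.238468  f(a)=+2.280e+00  f'(a)=-1.472e+00  a ← 45.270842 − (+2.280e+00/-1.472e+00) = 46.820445
iter 2: u=1.197479  f(a)=+1.223e-01  f'(a)=-1.318e+00  a ← 46.820445 − (+1.223e-01/-1.318e+00) = 46.913281
iter 3: u=1.195109  f(a)=+3.961e-04  f'(a)=-1.309e+00  a ← 46.913281 − (+3.961e-04/-1.309e+00) = 46.913584
iter 4: u=1.195102  f(a)=+4.183e-09  f'(a)=-1.309e+00  a ← 46.913584 − (+4.183e-09/-1.309e+00) = 46.913584
iter 5: u=1.195102  f(a)=-2.842e-14  f'(a)=-1.309e+00  a ← 46.913584 − (-2.842e-14/-1.309e+00) = 46.913584
converged: |Δa| < 1e-12 after 5 iterations
sag = a·(cosh(S/(2a)) − 1) = 46.913584·(cosh(1.195102) − 1) = 37.684900
T_max/T_min = cosh(S/(2a)) = 1.803283

a=46.914 sag=37.685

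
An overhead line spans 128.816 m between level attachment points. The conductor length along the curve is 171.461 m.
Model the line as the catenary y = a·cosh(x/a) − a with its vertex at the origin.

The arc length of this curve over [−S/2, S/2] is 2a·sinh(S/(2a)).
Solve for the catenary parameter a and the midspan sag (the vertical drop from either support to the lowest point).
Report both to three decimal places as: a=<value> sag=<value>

a=47.816 sag=50.348

seed: a₀ = √(S³/(24(L−S))) = √(128.816³/(24·42.645)) = 45.699877
iter 1: u=1.409369  f(a)=+4.441e+00  f'(a)=-2.264e+00  a ← 45.699877 − (+4.441e+00/-2.264e+00) = 47.661304
iter 2: u=1.351369  f(a)=+3.019e-01  f'(a)=-1.966e+00  a ← 47.661304 − (+3.019e-01/-1.966e+00) = 47.814883
iter 3: u=1.347028  f(a)=+1.621e-03  f'(a)=-1.945e+00  a ← 47.814883 − (+1.621e-03/-1.945e+00) = 47.815716
iter 4: u=1.347005  f(a)=+4.724e-08  f'(a)=-1.945e+00  a ← 47.815716 − (+4.724e-08/-1.945e+00) = 47.815716
iter 5: u=1.347005  f(a)=+0.000e+00  f'(a)=-1.945e+00  a ← 47.815716 − (+0.000e+00/-1.945e+00) = 47.815716
converged: |Δa| < 1e-12 after 5 iterations
sag = a·(cosh(S/(2a)) − 1) = 47.815716·(cosh(1.347005) − 1) = 50.347726
T_max/T_min = cosh(S/(2a)) = 2.052953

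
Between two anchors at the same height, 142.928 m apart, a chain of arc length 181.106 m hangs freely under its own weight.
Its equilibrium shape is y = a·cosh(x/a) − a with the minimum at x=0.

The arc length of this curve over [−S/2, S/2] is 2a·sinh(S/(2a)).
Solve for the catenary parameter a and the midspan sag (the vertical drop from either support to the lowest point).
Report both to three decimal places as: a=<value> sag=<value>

a=58.585 sag=49.267

seed: a₀ = √(S³/(24(L−S))) = √(142.928³/(24·38.178)) = 56.449977
iter 1: u=1.265970  f(a)=+3.179e+00  f'(a)=-1.582e+00  a ← 56.449977 − (+3.179e+00/-1.582e+00) = 58.459040
iter 2: u=1.222463  f(a)=+1.776e-01  f'(a)=-1.410e+00  a ← 58.459040 − (+1.776e-01/-1.410e+00) = 58.584993
iter 3: u=1.219835  f(a)=+6.268e-04  f'(a)=-1.400e+00  a ← 58.584993 − (+6.268e-04/-1.400e+00) = 58.585441
iter 4: u=1.219825  f(a)=+7.869e-09  f'(a)=-1.400e+00  a ← 58.585441 − (+7.869e-09/-1.400e+00) = 58.585441
iter 5: u=1.219825  f(a)=+0.000e+00  f'(a)=-1.400e+00  a ← 58.585441 − (+0.000e+00/-1.400e+00) = 58.585441
converged: |Δa| < 1e-12 after 5 iterations
sag = a·(cosh(S/(2a)) − 1) = 58.585441·(cosh(1.219825) − 1) = 49.266771
T_max/T_min = cosh(S/(2a)) = 1.840939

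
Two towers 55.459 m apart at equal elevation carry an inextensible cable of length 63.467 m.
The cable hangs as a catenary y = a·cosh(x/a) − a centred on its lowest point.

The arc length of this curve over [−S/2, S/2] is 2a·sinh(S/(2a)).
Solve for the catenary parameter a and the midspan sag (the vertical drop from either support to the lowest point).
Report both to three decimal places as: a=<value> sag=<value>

a=30.416 sag=13.540

seed: a₀ = √(S³/(24(L−S))) = √(55.459³/(24·8.008)) = 29.791365
iter 1: u=0.930790  f(a)=+3.541e-01  f'(a)=-5.856e-01  a ← 29.791365 − (+3.541e-01/-5.856e-01) = 30.396059
iter 2: u=0.912273  f(a)=+1.107e-02  f'(a)=-5.496e-01  a ← 30.396059 − (+1.107e-02/-5.496e-01) = 30.416202
iter 3: u=0.911669  f(a)=+1.159e-05  f'(a)=-5.484e-01  a ← 30.416202 − (+1.159e-05/-5.484e-01) = 30.416223
iter 4: u=0.911668  f(a)=+1.273e-11  f'(a)=-5.484e-01  a ← 30.416223 − (+1.273e-11/-5.484e-01) = 30.416223
converged: |Δa| < 1e-12 after 4 iterations
sag = a·(cosh(S/(2a)) − 1) = 30.416223·(cosh(0.911668) − 1) = 13.540138
T_max/T_min = cosh(S/(2a)) = 1.445162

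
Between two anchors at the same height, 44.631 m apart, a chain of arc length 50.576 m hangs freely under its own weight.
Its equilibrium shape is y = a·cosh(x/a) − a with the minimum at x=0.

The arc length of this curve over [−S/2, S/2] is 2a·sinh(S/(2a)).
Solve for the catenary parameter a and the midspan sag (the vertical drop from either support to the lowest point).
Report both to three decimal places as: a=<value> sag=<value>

seed: a₀ = √(S³/(24(L−S))) = √(44.631³/(24·5.945)) = 24.961655
iter 1: u=0.893991  f(a)=+2.421e-01  f'(a)=-5.155e-01  a ← 24.961655 − (+2.421e-01/-5.155e-01) = 25.431370
iter 2: u=0.877479  f(a)=+7.004e-03  f'(a)=-4.861e-01  a ← 25.431370 − (+7.004e-03/-4.861e-01) = 25.445779
iter 3: u=0.876982  f(a)=+6.246e-06  f'(a)=-4.852e-01  a ← 25.445779 − (+6.246e-06/-4.852e-01) = 25.445792
iter 4: u=0.876982  f(a)=+4.967e-12  f'(a)=-4.852e-01  a ← 25.445792 − (+4.967e-12/-4.852e-01) = 25.445792
converged: |Δa| < 1e-12 after 4 iterations
sag = a·(cosh(S/(2a)) − 1) = 25.445792·(cosh(0.876982) − 1) = 10.428590
T_max/T_min = cosh(S/(2a)) = 1.409836

a=25.446 sag=10.429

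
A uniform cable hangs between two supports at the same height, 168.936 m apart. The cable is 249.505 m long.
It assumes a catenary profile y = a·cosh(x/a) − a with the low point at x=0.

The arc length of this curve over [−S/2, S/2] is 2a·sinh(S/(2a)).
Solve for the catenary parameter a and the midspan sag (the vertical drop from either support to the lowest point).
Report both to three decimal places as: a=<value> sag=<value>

a=53.175 sag=82.438

seed: a₀ = √(S³/(24(L−S))) = √(168.936³/(24·80.569)) = 49.933695
iter 1: u=1.691603  f(a)=+1.234e+01  f'(a)=-4.250e+00  a ← 49.933695 − (+1.234e+01/-4.250e+00) = 52.838381
iter 2: u=1.598611  f(a)=+1.159e+00  f'(a)=-3.486e+00  a ← 52.838381 − (+1.159e+00/-3.486e+00) = 53.170878
iter 3: u=1.588614  f(a)=+1.256e-02  f'(a)=-3.411e+00  a ← 53.170878 − (+1.256e-02/-3.411e+00) = 53.174559
iter 4: u=1.588504  f(a)=+1.509e-06  f'(a)=-3.410e+00  a ← 53.174559 − (+1.509e-06/-3.410e+00) = 53.174560
iter 5: u=1.588504  f(a)=+2.842e-14  f'(a)=-3.410e+00  a ← 53.174560 − (+2.842e-14/-3.410e+00) = 53.174560
converged: |Δa| < 1e-12 after 5 iterations
sag = a·(cosh(S/(2a)) − 1) = 53.174560·(cosh(1.588504) − 1) = 82.437829
T_max/T_min = cosh(S/(2a)) = 2.550325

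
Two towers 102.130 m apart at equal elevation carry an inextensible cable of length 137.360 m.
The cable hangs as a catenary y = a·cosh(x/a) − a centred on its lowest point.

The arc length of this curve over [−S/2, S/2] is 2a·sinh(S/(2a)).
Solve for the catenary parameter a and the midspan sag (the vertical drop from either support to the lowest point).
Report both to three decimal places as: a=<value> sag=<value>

a=37.203 sag=40.906

seed: a₀ = √(S³/(24(L−S))) = √(102.130³/(24·35.230)) = 35.495072
iter 1: u=1.438650  f(a)=+3.831e+00  f'(a)=-2.427e+00  a ← 35.495072 − (+3.831e+00/-2.427e+00) = 37.073141
iter 2: u=1.377412  f(a)=+2.703e-01  f'(a)=-2.096e+00  a ← 37.073141 − (+2.703e-01/-2.096e+00) = 37.202093
iter 3: u=1.372638  f(a)=+1.571e-03  f'(a)=-2.072e+00  a ← 37.202093 − (+1.571e-03/-2.072e+00) = 37.202851
iter 4: u=1.372610  f(a)=+5.379e-08  f'(a)=-2.072e+00  a ← 37.202851 − (+5.379e-08/-2.072e+00) = 37.202851
iter 5: u=1.372610  f(a)=-2.842e-14  f'(a)=-2.072e+00  a ← 37.202851 − (-2.842e-14/-2.072e+00) = 37.202851
converged: |Δa| < 1e-12 after 5 iterations
sag = a·(cosh(S/(2a)) − 1) = 37.202851·(cosh(1.372610) − 1) = 40.906012
T_max/T_min = cosh(S/(2a)) = 2.099540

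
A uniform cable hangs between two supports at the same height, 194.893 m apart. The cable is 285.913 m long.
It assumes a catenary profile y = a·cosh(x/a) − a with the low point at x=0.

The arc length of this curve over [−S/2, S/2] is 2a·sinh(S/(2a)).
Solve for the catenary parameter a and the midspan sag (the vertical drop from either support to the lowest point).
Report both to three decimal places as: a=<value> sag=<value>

a=61.920 sag=93.871

seed: a₀ = √(S³/(24(L−S))) = √(194.893³/(24·91.020)) = 58.213046
iter 1: u=1.673963  f(a)=+1.364e+01  f'(a)=-4.096e+00  a ← 58.213046 − (+1.364e+01/-4.096e+00) = 61.542653
iter 2: u=1.583398  f(a)=+1.258e+00  f'(a)=-3.372e+00  a ← 61.542653 − (+1.258e+00/-3.372e+00) = 61.915554
iter 3: u=1.573861  f(a)=+1.309e-02  f'(a)=-3.302e+00  a ← 61.915554 − (+1.309e-02/-3.302e+00) = 61.919519
iter 4: u=1.573761  f(a)=+1.452e-06  f'(a)=-3.302e+00  a ← 61.919519 − (+1.452e-06/-3.302e+00) = 61.919519
iter 5: u=1.573761  f(a)=+0.000e+00  f'(a)=-3.302e+00  a ← 61.919519 − (+0.000e+00/-3.302e+00) = 61.919519
converged: |Δa| < 1e-12 after 5 iterations
sag = a·(cosh(S/(2a)) − 1) = 61.919519·(cosh(1.573761) − 1) = 93.870685
T_max/T_min = cosh(S/(2a)) = 2.516011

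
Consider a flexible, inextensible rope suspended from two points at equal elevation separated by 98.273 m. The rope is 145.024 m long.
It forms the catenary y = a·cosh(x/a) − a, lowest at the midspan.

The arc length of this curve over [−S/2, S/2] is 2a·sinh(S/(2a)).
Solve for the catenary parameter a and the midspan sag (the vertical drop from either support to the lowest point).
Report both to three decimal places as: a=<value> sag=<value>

seed: a₀ = √(S³/(24(L−S))) = √(98.273³/(24·46.751)) = 29.083740
iter 1: u=1.689484  f(a)=+7.144e+00  f'(a)=-4.231e+00  a ← 29.083740 − (+7.144e+00/-4.231e+00) = 30.772159
iter 2: u=1.596784  f(a)=+6.694e-01  f'(a)=-3.472e+00  a ← 30.772159 − (+6.694e-01/-3.472e+00) = 30.964927
iter 3: u=1.586844  f(a)=+7.217e-03  f'(a)=-3.398e+00  a ← 30.964927 − (+7.217e-03/-3.398e+00) = 30.967051
iter 4: u=1.586735  f(a)=+8.591e-07  f'(a)=-3.397e+00  a ← 30.967051 − (+8.591e-07/-3.397e+00) = 30.967051
iter 5: u=1.586735  f(a)=+0.000e+00  f'(a)=-3.397e+00  a ← 30.967051 − (+0.000e+00/-3.397e+00) = 30.967051
converged: |Δa| < 1e-12 after 5 iterations
sag = a·(cosh(S/(2a)) − 1) = 30.967051·(cosh(1.586735) − 1) = 47.880577
T_max/T_min = cosh(S/(2a)) = 2.546178

a=30.967 sag=47.881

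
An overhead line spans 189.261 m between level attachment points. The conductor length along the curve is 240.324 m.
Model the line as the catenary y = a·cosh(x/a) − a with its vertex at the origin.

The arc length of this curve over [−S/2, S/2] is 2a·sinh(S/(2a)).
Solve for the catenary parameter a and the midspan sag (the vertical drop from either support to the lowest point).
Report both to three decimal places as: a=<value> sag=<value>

a=77.216 sag=65.617

seed: a₀ = √(S³/(24(L−S))) = √(189.261³/(24·51.063)) = 74.376016
iter 1: u=1.272325  f(a)=+4.296e+00  f'(a)=-1.609e+00  a ← 74.376016 − (+4.296e+00/-1.609e+00) = 77.046620
iter 2: u=1.228224  f(a)=+2.422e-01  f'(a)=-1.432e+00  a ← 77.046620 − (+2.422e-01/-1.432e+00) = 77.215789
iter 3: u=1.225533  f(a)=+8.719e-04  f'(a)=-1.422e+00  a ← 77.215789 − (+8.719e-04/-1.422e+00) = 77.216403
iter 4: u=1.225523  f(a)=+1.139e-08  f'(a)=-1.422e+00  a ← 77.216403 − (+1.139e-08/-1.422e+00) = 77.216403
iter 5: u=1.225523  f(a)=+0.000e+00  f'(a)=-1.422e+00  a ← 77.216403 − (+0.000e+00/-1.422e+00) = 77.216403
converged: |Δa| < 1e-12 after 5 iterations
sag = a·(cosh(S/(2a)) − 1) = 77.216403·(cosh(1.225523) − 1) = 65.616644
T_max/T_min = cosh(S/(2a)) = 1.849776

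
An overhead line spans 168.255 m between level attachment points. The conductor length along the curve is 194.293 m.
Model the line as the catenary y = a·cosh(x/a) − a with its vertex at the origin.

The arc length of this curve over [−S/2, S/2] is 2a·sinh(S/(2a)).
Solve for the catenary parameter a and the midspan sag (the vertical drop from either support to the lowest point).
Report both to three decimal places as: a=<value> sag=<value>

a=89.264 sag=42.666

seed: a₀ = √(S³/(24(L−S))) = √(168.255³/(24·26.038)) = 87.305687
iter 1: u=0.963597  f(a)=+1.236e+00  f'(a)=-6.537e-01  a ← 87.305687 − (+1.236e+00/-6.537e-01) = 89.196236
iter 2: u=0.943173  f(a)=+4.128e-02  f'(a)=-6.107e-01  a ← 89.196236 − (+4.128e-02/-6.107e-01) = 89.263837
iter 3: u=0.942459  f(a)=+4.960e-05  f'(a)=-6.092e-01  a ← 89.263837 − (+4.960e-05/-6.092e-01) = 89.263918
iter 4: u=0.942458  f(a)=+7.174e-11  f'(a)=-6.092e-01  a ← 89.263918 − (+7.174e-11/-6.092e-01) = 89.263918
iter 5: u=0.942458  f(a)=+2.842e-14  f'(a)=-6.092e-01  a ← 89.263918 − (+2.842e-14/-6.092e-01) = 89.263918
converged: |Δa| < 1e-12 after 5 iterations
sag = a·(cosh(S/(2a)) − 1) = 89.263918·(cosh(0.942458) − 1) = 42.665948
T_max/T_min = cosh(S/(2a)) = 1.477975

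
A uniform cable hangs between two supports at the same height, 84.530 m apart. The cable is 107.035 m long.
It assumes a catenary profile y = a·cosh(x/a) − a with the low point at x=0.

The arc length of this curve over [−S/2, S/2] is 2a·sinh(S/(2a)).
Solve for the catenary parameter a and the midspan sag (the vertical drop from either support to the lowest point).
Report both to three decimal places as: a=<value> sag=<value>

seed: a₀ = √(S³/(24(L−S))) = √(84.530³/(24·22.505)) = 33.440378
iter 1: u=1.263891  f(a)=+1.867e+00  f'(a)=-1.574e+00  a ← 33.440378 − (+1.867e+00/-1.574e+00) = 34.627068
iter 2: u=1.220577  f(a)=+1.040e-01  f'(a)=-1.403e+00  a ← 34.627068 − (+1.040e-01/-1.403e+00) = 34.701212
iter 3: u=1.217969  f(a)=+3.647e-04  f'(a)=-1.393e+00  a ← 34.701212 − (+3.647e-04/-1.393e+00) = 34.701474
iter 4: u=1.217960  f(a)=+4.520e-09  f'(a)=-1.393e+00  a ← 34.701474 − (+4.520e-09/-1.393e+00) = 34.701474
iter 5: u=1.217960  f(a)=+0.000e+00  f'(a)=-1.393e+00  a ← 34.701474 − (+0.000e+00/-1.393e+00) = 34.701474
converged: |Δa| < 1e-12 after 5 iterations
sag = a·(cosh(S/(2a)) − 1) = 34.701474·(cosh(1.217960) − 1) = 29.081871
T_max/T_min = cosh(S/(2a)) = 1.838059

a=34.701 sag=29.082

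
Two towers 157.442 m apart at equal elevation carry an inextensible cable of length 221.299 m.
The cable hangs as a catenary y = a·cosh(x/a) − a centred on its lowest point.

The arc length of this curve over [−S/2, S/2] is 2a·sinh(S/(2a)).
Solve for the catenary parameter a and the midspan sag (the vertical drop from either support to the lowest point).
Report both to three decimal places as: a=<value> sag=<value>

a=53.285 sag=69.526

seed: a₀ = √(S³/(24(L−S))) = √(157.442³/(24·63.857)) = 50.462762
iter 1: u=1.559982  f(a)=+8.236e+00  f'(a)=-3.203e+00  a ← 50.462762 − (+8.236e+00/-3.203e+00) = 53.034201
iter 2: u=1.484344  f(a)=+6.714e-01  f'(a)=-2.700e+00  a ← 53.034201 − (+6.714e-01/-2.700e+00) = 53.282853
iter 3: u=1.477417  f(a)=+5.337e-03  f'(a)=-2.657e+00  a ← 53.282853 − (+5.337e-03/-2.657e+00) = 53.284861
iter 4: u=1.477361  f(a)=+3.431e-07  f'(a)=-2.657e+00  a ← 53.284861 − (+3.431e-07/-2.657e+00) = 53.284862
iter 5: u=1.477361  f(a)=+0.000e+00  f'(a)=-2.657e+00  a ← 53.284862 − (+0.000e+00/-2.657e+00) = 53.284862
converged: |Δa| < 1e-12 after 5 iterations
sag = a·(cosh(S/(2a)) − 1) = 53.284862·(cosh(1.477361) − 1) = 69.526328
T_max/T_min = cosh(S/(2a)) = 2.304805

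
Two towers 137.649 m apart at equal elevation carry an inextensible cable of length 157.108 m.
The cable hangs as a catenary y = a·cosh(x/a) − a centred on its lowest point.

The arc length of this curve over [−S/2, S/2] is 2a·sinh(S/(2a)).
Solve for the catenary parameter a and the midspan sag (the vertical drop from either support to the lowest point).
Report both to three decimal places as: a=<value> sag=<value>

seed: a₀ = √(S³/(24(L−S))) = √(137.649³/(24·19.459)) = 74.729781
iter 1: u=0.920978  f(a)=+8.421e-01  f'(a)=-5.663e-01  a ← 74.729781 − (+8.421e-01/-5.663e-01) = 76.216800
iter 2: u=0.903010  f(a)=+2.579e-02  f'(a)=-5.321e-01  a ← 76.216800 − (+2.579e-02/-5.321e-01) = 76.265272
iter 3: u=0.902436  f(a)=+2.589e-05  f'(a)=-5.310e-01  a ← 76.265272 − (+2.589e-05/-5.310e-01) = 76.265321
iter 4: u=0.902435  f(a)=+2.615e-11  f'(a)=-5.310e-01  a ← 76.265321 − (+2.615e-11/-5.310e-01) = 76.265321
converged: |Δa| < 1e-12 after 4 iterations
sag = a·(cosh(S/(2a)) − 1) = 76.265321·(cosh(0.902435) − 1) = 33.220432
T_max/T_min = cosh(S/(2a)) = 1.435590

a=76.265 sag=33.220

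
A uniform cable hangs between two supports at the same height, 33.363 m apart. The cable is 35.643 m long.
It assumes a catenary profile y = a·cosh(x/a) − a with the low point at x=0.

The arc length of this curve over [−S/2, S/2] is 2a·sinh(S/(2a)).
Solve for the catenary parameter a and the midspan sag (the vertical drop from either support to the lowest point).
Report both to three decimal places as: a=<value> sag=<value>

seed: a₀ = √(S³/(24(L−S))) = √(33.363³/(24·2.280)) = 26.051012
iter 1: u=0.640340  f(a)=+4.720e-02  f'(a)=-1.823e-01  a ← 26.051012 − (+4.720e-02/-1.823e-01) = 26.309907
iter 2: u=0.634039  f(a)=+7.129e-04  f'(a)=-1.769e-01  a ← 26.309907 − (+7.129e-04/-1.769e-01) = 26.313938
iter 3: u=0.633942  f(a)=+1.681e-07  f'(a)=-1.768e-01  a ← 26.313938 − (+1.681e-07/-1.768e-01) = 26.313939
iter 4: u=0.633942  f(a)=+7.105e-15  f'(a)=-1.768e-01  a ← 26.313939 − (+7.105e-15/-1.768e-01) = 26.313939
converged: |Δa| < 1e-12 after 4 iterations
sag = a·(cosh(S/(2a)) − 1) = 26.313939·(cosh(0.633942) − 1) = 5.467018
T_max/T_min = cosh(S/(2a)) = 1.207761

a=26.314 sag=5.467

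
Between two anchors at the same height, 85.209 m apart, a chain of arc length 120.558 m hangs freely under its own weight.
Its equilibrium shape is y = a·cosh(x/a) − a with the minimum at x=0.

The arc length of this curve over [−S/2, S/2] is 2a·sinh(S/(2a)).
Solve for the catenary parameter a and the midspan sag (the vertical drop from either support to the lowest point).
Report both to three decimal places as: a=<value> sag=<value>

a=28.546 sag=38.150

seed: a₀ = √(S³/(24(L−S))) = √(85.209³/(24·35.349)) = 27.004368
iter 1: u=1.577689  f(a)=+4.669e+00  f'(a)=-3.330e+00  a ← 27.004368 − (+4.669e+00/-3.330e+00) = 28.406416
iter 2: u=1.499820  f(a)=+3.883e-01  f'(a)=-2.798e+00  a ← 28.406416 − (+3.883e-01/-2.798e+00) = 28.545214
iter 3: u=1.492527  f(a)=+3.223e-03  f'(a)=-2.751e+00  a ← 28.545214 − (+3.223e-03/-2.751e+00) = 28.546386
iter 4: u=1.492466  f(a)=+2.262e-07  f'(a)=-2.751e+00  a ← 28.546386 − (+2.262e-07/-2.751e+00) = 28.546386
iter 5: u=1.492466  f(a)=+0.000e+00  f'(a)=-2.751e+00  a ← 28.546386 − (+0.000e+00/-2.751e+00) = 28.546386
converged: |Δa| < 1e-12 after 5 iterations
sag = a·(cosh(S/(2a)) − 1) = 28.546386·(cosh(1.492466) − 1) = 38.150346
T_max/T_min = cosh(S/(2a)) = 2.336433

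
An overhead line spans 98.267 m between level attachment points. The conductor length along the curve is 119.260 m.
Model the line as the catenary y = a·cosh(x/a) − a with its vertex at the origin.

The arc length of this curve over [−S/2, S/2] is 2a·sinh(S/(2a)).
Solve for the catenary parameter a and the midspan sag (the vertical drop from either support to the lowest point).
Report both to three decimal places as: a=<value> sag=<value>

seed: a₀ = √(S³/(24(L−S))) = √(98.267³/(24·20.993)) = 43.397896
iter 1: u=1.132163  f(a)=+1.387e+00  f'(a)=-1.097e+00  a ← 43.397896 − (+1.387e+00/-1.097e+00) = 44.662134
iter 2: u=1.100115  f(a)=+6.293e-02  f'(a)=-9.998e-01  a ← 44.662134 − (+6.293e-02/-9.998e-01) = 44.725075
iter 3: u=1.098567  f(a)=+1.431e-04  f'(a)=-9.952e-01  a ← 44.725075 − (+1.431e-04/-9.952e-01) = 44.725219
iter 4: u=1.098564  f(a)=+7.439e-10  f'(a)=-9.952e-01  a ← 44.725219 − (+7.439e-10/-9.952e-01) = 44.725219
iter 5: u=1.098564  f(a)=-2.842e-14  f'(a)=-9.952e-01  a ← 44.725219 − (-2.842e-14/-9.952e-01) = 44.725219
converged: |Δa| < 1e-12 after 5 iterations
sag = a·(cosh(S/(2a)) − 1) = 44.725219·(cosh(1.098564) − 1) = 29.813912
T_max/T_min = cosh(S/(2a)) = 1.666602

a=44.725 sag=29.814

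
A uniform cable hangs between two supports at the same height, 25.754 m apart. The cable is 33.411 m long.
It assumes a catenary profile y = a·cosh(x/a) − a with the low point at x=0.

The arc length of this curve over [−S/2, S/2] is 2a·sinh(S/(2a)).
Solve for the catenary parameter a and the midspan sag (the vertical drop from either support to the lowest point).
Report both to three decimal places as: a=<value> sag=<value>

seed: a₀ = √(S³/(24(L−S))) = √(25.754³/(24·7.657)) = 9.641222
iter 1: u=1.335619  f(a)=+7.127e-01  f'(a)=-1.890e+00  a ← 9.641222 − (+7.127e-01/-1.890e+00) = 10.018231
iter 2: u=1.285357  f(a)=+4.394e-02  f'(a)=-1.664e+00  a ← 10.018231 − (+4.394e-02/-1.664e+00) = 10.044637
iter 3: u=1.281978  f(a)=+1.912e-04  f'(a)=-1.649e+00  a ← 10.044637 − (+1.912e-04/-1.649e+00) = 10.044753
iter 4: u=1.281963  f(a)=+3.658e-09  f'(a)=-1.649e+00  a ← 10.044753 − (+3.658e-09/-1.649e+00) = 10.044753
iter 5: u=1.281963  f(a)=+0.000e+00  f'(a)=-1.649e+00  a ← 10.044753 − (+0.000e+00/-1.649e+00) = 10.044753
converged: |Δa| < 1e-12 after 5 iterations
sag = a·(cosh(S/(2a)) − 1) = 10.044753·(cosh(1.281963) − 1) = 9.448087
T_max/T_min = cosh(S/(2a)) = 1.940599

a=10.045 sag=9.448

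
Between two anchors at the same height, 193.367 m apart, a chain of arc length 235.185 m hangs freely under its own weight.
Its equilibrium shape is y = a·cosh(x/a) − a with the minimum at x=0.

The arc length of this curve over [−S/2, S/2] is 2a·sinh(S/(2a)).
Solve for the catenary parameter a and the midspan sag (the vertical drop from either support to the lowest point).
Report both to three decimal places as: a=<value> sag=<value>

a=87.503 sag=59.074

seed: a₀ = √(S³/(24(L−S))) = √(193.367³/(24·41.818)) = 84.876271
iter 1: u=1.139111  f(a)=+2.798e+00  f'(a)=-1.119e+00  a ← 84.876271 − (+2.798e+00/-1.119e+00) = 87.376405
iter 2: u=1.106517  f(a)=+1.284e-01  f'(a)=-1.019e+00  a ← 87.376405 − (+1.284e-01/-1.019e+00) = 87.502454
iter 3: u=1.104923  f(a)=+2.992e-04  f'(a)=-1.014e+00  a ← 87.502454 − (+2.992e-04/-1.014e+00) = 87.502749
iter 4: u=1.104920  f(a)=+1.632e-09  f'(a)=-1.014e+00  a ← 87.502749 − (+1.632e-09/-1.014e+00) = 87.502749
iter 5: u=1.104920  f(a)=+2.842e-14  f'(a)=-1.014e+00  a ← 87.502749 − (+2.842e-14/-1.014e+00) = 87.502749
converged: |Δa| < 1e-12 after 5 iterations
sag = a·(cosh(S/(2a)) − 1) = 87.502749·(cosh(1.104920) − 1) = 59.073945
T_max/T_min = cosh(S/(2a)) = 1.675110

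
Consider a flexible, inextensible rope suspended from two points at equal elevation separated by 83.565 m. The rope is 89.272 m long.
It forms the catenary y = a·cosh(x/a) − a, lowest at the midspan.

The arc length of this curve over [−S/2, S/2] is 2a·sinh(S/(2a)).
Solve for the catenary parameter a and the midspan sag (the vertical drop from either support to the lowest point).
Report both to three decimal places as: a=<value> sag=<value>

a=65.930 sag=13.689

seed: a₀ = √(S³/(24(L−S))) = √(83.565³/(24·5.707)) = 65.272022
iter 1: u=0.640129  f(a)=+1.181e-01  f'(a)=-1.821e-01  a ← 65.272022 − (+1.181e-01/-1.821e-01) = 65.920283
iter 2: u=0.633834  f(a)=+1.782e-03  f'(a)=-1.767e-01  a ← 65.920283 − (+1.782e-03/-1.767e-01) = 65.930369
iter 3: u=0.633737  f(a)=+4.198e-07  f'(a)=-1.766e-01  a ← 65.930369 − (+4.198e-07/-1.766e-01) = 65.930372
iter 4: u=0.633737  f(a)=+1.421e-14  f'(a)=-1.766e-01  a ← 65.930372 − (+1.421e-14/-1.766e-01) = 65.930372
converged: |Δa| < 1e-12 after 4 iterations
sag = a·(cosh(S/(2a)) − 1) = 65.930372·(cosh(0.633737) − 1) = 13.688636
T_max/T_min = cosh(S/(2a)) = 1.207623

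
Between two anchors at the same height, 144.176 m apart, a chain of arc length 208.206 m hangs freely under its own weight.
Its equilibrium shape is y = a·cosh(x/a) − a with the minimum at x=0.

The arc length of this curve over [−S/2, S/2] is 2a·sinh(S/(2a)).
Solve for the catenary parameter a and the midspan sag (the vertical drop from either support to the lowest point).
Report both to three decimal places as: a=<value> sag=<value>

a=46.846 sag=67.311

seed: a₀ = √(S³/(24(L−S))) = √(144.176³/(24·64.030)) = 44.161324
iter 1: u=1.632379  f(a)=+9.093e+00  f'(a)=-3.750e+00  a ← 44.161324 − (+9.093e+00/-3.750e+00) = 46.586164
iter 2: u=1.547412  f(a)=+8.026e-01  f'(a)=-3.115e+00  a ← 46.586164 − (+8.026e-01/-3.115e+00) = 46.843869
iter 3: u=1.538899  f(a)=+7.592e-03  f'(a)=-3.056e+00  a ← 46.843869 − (+7.592e-03/-3.056e+00) = 46.846353
iter 4: u=1.538818  f(a)=+6.934e-07  f'(a)=-3.055e+00  a ← 46.846353 − (+6.934e-07/-3.055e+00) = 46.846353
iter 5: u=1.538818  f(a)=-5.684e-14  f'(a)=-3.055e+00  a ← 46.846353 − (-5.684e-14/-3.055e+00) = 46.846353
converged: |Δa| < 1e-12 after 5 iterations
sag = a·(cosh(S/(2a)) − 1) = 46.846353·(cosh(1.538818) − 1) = 67.311500
T_max/T_min = cosh(S/(2a)) = 2.436857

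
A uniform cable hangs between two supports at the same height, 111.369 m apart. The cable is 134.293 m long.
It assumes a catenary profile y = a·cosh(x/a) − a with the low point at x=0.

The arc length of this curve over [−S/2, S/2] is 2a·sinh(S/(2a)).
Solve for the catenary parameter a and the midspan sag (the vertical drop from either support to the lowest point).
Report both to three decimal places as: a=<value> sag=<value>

a=51.586 sag=33.089

seed: a₀ = √(S³/(24(L−S))) = √(111.369³/(24·22.924)) = 50.106684
iter 1: u=1.111319  f(a)=+1.458e+00  f'(a)=-1.033e+00  a ← 50.106684 − (+1.458e+00/-1.033e+00) = 51.517892
iter 2: u=1.080877  f(a)=+6.386e-02  f'(a)=-9.444e-01  a ← 51.517892 − (+6.386e-02/-9.444e-01) = 51.585513
iter 3: u=1.079460  f(a)=+1.350e-04  f'(a)=-9.404e-01  a ← 51.585513 − (+1.350e-04/-9.404e-01) = 51.585657
iter 4: u=1.079457  f(a)=+6.055e-10  f'(a)=-9.404e-01  a ← 51.585657 − (+6.055e-10/-9.404e-01) = 51.585657
iter 5: u=1.079457  f(a)=+2.842e-14  f'(a)=-9.404e-01  a ← 51.585657 − (+2.842e-14/-9.404e-01) = 51.585657
converged: |Δa| < 1e-12 after 5 iterations
sag = a·(cosh(S/(2a)) − 1) = 51.585657·(cosh(1.079457) − 1) = 33.088616
T_max/T_min = cosh(S/(2a)) = 1.641431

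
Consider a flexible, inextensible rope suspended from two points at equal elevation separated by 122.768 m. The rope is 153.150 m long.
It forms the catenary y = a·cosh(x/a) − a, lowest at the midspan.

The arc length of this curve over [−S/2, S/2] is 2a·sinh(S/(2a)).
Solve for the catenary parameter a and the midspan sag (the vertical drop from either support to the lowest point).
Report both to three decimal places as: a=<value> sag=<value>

seed: a₀ = √(S³/(24(L−S))) = √(122.768³/(24·30.382)) = 50.374874
iter 1: u=1.218544  f(a)=+2.337e+00  f'(a)=-1.395e+00  a ← 50.374874 − (+2.337e+00/-1.395e+00) = 52.050046
iter 2: u=1.179327  f(a)=+1.216e-01  f'(a)=-1.253e+00  a ← 52.050046 − (+1.216e-01/-1.253e+00) = 52.147099
iter 3: u=1.177132  f(a)=+3.696e-04  f'(a)=-1.246e+00  a ← 52.147099 − (+3.696e-04/-1.246e+00) = 52.147396
iter 4: u=1.177125  f(a)=+3.434e-09  f'(a)=-1.246e+00  a ← 52.147396 − (+3.434e-09/-1.246e+00) = 52.147396
iter 5: u=1.177125  f(a)=+5.684e-14  f'(a)=-1.246e+00  a ← 52.147396 − (+5.684e-14/-1.246e+00) = 52.147396
converged: |Δa| < 1e-12 after 5 iterations
sag = a·(cosh(S/(2a)) − 1) = 52.147396·(cosh(1.177125) − 1) = 40.497526
T_max/T_min = cosh(S/(2a)) = 1.776597

a=52.147 sag=40.498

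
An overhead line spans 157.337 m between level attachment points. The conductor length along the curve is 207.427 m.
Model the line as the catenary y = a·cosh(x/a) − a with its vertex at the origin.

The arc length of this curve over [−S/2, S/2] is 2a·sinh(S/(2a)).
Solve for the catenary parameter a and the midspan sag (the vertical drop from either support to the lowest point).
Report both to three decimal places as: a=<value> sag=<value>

a=59.461 sag=60.089

seed: a₀ = √(S³/(24(L−S))) = √(157.337³/(24·50.090)) = 56.920035
iter 1: u=1.382088  f(a)=+5.007e+00  f'(a)=-2.120e+00  a ← 56.920035 − (+5.007e+00/-2.120e+00) = 59.282082
iter 2: u=1.327020  f(a)=+3.286e-01  f'(a)=-1.850e+00  a ← 59.282082 − (+3.286e-01/-1.850e+00) = 59.459679
iter 3: u=1.323056  f(a)=+1.634e-03  f'(a)=-1.832e+00  a ← 59.459679 − (+1.634e-03/-1.832e+00) = 59.460571
iter 4: u=1.323036  f(a)=+4.088e-08  f'(a)=-1.832e+00  a ← 59.460571 − (+4.088e-08/-1.832e+00) = 59.460571
iter 5: u=1.323036  f(a)=+5.684e-14  f'(a)=-1.832e+00  a ← 59.460571 − (+5.684e-14/-1.832e+00) = 59.460571
converged: |Δa| < 1e-12 after 5 iterations
sag = a·(cosh(S/(2a)) − 1) = 59.460571·(cosh(1.323036) − 1) = 60.088789
T_max/T_min = cosh(S/(2a)) = 2.010565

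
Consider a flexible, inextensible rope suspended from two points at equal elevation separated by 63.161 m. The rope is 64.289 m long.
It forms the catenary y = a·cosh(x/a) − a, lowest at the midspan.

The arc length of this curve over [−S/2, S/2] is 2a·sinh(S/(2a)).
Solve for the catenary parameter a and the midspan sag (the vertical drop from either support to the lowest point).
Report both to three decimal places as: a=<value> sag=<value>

a=96.732 sag=5.201

seed: a₀ = √(S³/(24(L−S))) = √(63.161³/(24·1.128)) = 96.474675
iter 1: u=0.327345  f(a)=+6.059e-03  f'(a)=-2.364e-02  a ← 96.474675 − (+6.059e-03/-2.364e-02) = 96.731021
iter 2: u=0.326477  f(a)=+2.423e-05  f'(a)=-2.345e-02  a ← 96.731021 − (+2.423e-05/-2.345e-02) = 96.732055
iter 3: u=0.326474  f(a)=+3.912e-10  f'(a)=-2.345e-02  a ← 96.732055 − (+3.912e-10/-2.345e-02) = 96.732055
iter 4: u=0.326474  f(a)=-1.421e-14  f'(a)=-2.345e-02  a ← 96.732055 − (-1.421e-14/-2.345e-02) = 96.732055
converged: |Δa| < 1e-12 after 4 iterations
sag = a·(cosh(S/(2a)) − 1) = 96.732055·(cosh(0.326474) − 1) = 5.201057
T_max/T_min = cosh(S/(2a)) = 1.053768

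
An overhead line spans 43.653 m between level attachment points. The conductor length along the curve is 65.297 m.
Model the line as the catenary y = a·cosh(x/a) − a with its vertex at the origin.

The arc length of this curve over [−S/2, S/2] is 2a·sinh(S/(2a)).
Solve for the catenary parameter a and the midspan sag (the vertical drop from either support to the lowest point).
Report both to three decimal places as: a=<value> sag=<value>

a=13.506 sag=21.826

seed: a₀ = √(S³/(24(L−S))) = √(43.653³/(24·21.644)) = 12.654552
iter 1: u=1.724794  f(a)=+3.457e+00  f'(a)=-4.553e+00  a ← 12.654552 − (+3.457e+00/-4.553e+00) = 13.413924
iter 2: u=1.627153  f(a)=+3.356e-01  f'(a)=-3.708e+00  a ← 13.413924 − (+3.356e-01/-3.708e+00) = 13.504441
iter 3: u=1.616246  f(a)=+3.914e-03  f'(a)=-3.622e+00  a ← 13.504441 − (+3.914e-03/-3.622e+00) = 13.505522
iter 4: u=1.616117  f(a)=+5.462e-07  f'(a)=-3.621e+00  a ← 13.505522 − (+5.462e-07/-3.621e+00) = 13.505522
iter 5: u=1.616117  f(a)=+1.421e-14  f'(a)=-3.621e+00  a ← 13.505522 − (+1.421e-14/-3.621e+00) = 13.505522
converged: |Δa| < 1e-12 after 5 iterations
sag = a·(cosh(S/(2a)) − 1) = 13.505522·(cosh(1.616117) − 1) = 21.826102
T_max/T_min = cosh(S/(2a)) = 2.616087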